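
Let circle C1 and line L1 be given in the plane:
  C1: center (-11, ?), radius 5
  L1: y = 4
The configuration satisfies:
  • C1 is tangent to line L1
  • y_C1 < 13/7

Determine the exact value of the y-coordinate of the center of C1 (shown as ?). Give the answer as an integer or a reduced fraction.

-1

1. [C1‖L1]  y_C1² − 8y_C1 − 9 = 0  ⇒  y_C1 = -1 or 9
2. given y_C1 < 13/7: keep -1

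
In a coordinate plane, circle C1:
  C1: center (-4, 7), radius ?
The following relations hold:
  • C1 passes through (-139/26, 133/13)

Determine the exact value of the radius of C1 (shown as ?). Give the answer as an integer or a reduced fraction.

1. [C1∋P]  r_C1² − 49/4 = 0  ⇒  r_C1 = 7/2 (r>0 drops 1)

7/2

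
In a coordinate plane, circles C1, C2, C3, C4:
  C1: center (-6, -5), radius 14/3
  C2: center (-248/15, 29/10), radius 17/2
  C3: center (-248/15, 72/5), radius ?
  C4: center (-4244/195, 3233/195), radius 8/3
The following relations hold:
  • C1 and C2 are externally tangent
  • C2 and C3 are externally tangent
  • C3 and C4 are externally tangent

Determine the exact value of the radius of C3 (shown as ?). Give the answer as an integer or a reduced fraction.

1. [ext C2·C3]  r_C3² + 17r_C3 − 60 = 0  ⇒  r_C3 = 3 (r>0 drops 1)
2. [ext C3·C4]  r_C3² + (16/3)r_C3 − 25 = 0  ⇒  r_C3 = 3 (r>0 drops 1)

3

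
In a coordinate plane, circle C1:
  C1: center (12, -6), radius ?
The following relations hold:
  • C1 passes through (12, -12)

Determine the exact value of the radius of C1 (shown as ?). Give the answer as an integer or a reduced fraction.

1. [C1∋P]  r_C1² − 36 = 0  ⇒  r_C1 = 6 (r>0 drops 1)

6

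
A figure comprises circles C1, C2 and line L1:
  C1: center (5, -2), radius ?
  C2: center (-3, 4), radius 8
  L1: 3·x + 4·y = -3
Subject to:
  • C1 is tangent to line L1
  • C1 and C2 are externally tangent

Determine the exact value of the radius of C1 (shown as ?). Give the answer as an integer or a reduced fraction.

1. [C1‖L1]  r_C1² − 4 = 0  ⇒  r_C1 = 2 (r>0 drops 1)
2. [ext C1·C2]  r_C1² + 16r_C1 − 36 = 0  ⇒  r_C1 = 2 (r>0 drops 1)

2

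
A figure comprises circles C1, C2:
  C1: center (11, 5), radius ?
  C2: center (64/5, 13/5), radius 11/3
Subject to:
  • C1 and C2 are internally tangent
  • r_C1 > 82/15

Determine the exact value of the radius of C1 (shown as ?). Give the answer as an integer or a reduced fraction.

1. [int C1,C2]  r_C1² − (22/3)r_C1 + 40/9 = 0  ⇒  r_C1 = 2/3 or 20/3
2. given r_C1 > 82/15: keep 20/3

20/3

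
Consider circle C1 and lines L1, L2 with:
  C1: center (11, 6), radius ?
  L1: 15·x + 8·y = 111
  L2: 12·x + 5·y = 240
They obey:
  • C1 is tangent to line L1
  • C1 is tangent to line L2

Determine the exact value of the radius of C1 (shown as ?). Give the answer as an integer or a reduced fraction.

6

1. [C1‖L1]  r_C1² − 36 = 0  ⇒  r_C1 = 6 (r>0 drops 1)
2. [C1‖L2]  r_C1² − 36 = 0  ⇒  r_C1 = 6 (r>0 drops 1)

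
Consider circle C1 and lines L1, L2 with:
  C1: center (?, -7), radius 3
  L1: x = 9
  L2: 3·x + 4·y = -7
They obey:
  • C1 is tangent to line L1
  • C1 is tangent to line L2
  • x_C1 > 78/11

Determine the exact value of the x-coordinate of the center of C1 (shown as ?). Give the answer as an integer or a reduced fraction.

12

1. [C1‖L1]  x_C1² − 18x_C1 + 72 = 0  ⇒  x_C1 = 6 or 12
2. [C1‖L2]  x_C1² − 14x_C1 + 24 = 0  ⇒  x_C1 = 2 or 12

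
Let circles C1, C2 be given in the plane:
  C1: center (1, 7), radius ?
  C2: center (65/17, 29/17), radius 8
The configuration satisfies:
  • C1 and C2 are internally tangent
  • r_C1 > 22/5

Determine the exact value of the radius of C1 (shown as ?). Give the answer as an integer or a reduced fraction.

1. [int C1,C2]  r_C1² − 16r_C1 + 28 = 0  ⇒  r_C1 = 2 or 14
2. given r_C1 > 22/5: keep 14

14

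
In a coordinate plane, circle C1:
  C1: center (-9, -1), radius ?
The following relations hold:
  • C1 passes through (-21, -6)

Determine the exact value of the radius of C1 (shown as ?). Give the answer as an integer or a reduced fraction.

1. [C1∋P]  r_C1² − 169 = 0  ⇒  r_C1 = 13 (r>0 drops 1)

13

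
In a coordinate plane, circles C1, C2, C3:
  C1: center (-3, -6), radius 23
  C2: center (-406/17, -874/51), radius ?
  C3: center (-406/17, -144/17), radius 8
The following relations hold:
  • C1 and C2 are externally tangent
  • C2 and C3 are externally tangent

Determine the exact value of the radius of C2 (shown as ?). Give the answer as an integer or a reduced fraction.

2/3

1. [ext C1·C2]  r_C2² + 46r_C2 − 280/9 = 0  ⇒  r_C2 = 2/3 (r>0 drops 1)
2. [ext C2·C3]  r_C2² + 16r_C2 − 100/9 = 0  ⇒  r_C2 = 2/3 (r>0 drops 1)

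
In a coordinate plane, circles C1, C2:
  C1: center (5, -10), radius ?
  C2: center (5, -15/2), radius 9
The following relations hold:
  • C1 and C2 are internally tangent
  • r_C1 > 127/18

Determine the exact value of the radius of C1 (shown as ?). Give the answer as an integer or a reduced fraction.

23/2

1. [int C1,C2]  r_C1² − 18r_C1 + 299/4 = 0  ⇒  r_C1 = 13/2 or 23/2
2. given r_C1 > 127/18: keep 23/2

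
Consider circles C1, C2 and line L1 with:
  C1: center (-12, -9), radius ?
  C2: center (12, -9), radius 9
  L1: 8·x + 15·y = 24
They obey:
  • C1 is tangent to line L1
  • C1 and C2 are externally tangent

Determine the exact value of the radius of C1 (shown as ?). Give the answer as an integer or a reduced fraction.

15

1. [C1‖L1]  r_C1² − 225 = 0  ⇒  r_C1 = 15 (r>0 drops 1)
2. [ext C1·C2]  r_C1² + 18r_C1 − 495 = 0  ⇒  r_C1 = 15 (r>0 drops 1)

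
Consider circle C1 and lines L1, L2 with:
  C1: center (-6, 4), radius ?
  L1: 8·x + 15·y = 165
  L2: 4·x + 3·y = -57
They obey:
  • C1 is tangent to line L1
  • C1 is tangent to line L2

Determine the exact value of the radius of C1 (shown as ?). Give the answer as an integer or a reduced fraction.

9

1. [C1‖L1]  r_C1² − 81 = 0  ⇒  r_C1 = 9 (r>0 drops 1)
2. [C1‖L2]  r_C1² − 81 = 0  ⇒  r_C1 = 9 (r>0 drops 1)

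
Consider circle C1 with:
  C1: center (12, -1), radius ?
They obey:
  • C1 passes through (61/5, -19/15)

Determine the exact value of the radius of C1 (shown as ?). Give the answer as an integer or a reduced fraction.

1. [C1∋P]  r_C1² − 1/9 = 0  ⇒  r_C1 = 1/3 (r>0 drops 1)

1/3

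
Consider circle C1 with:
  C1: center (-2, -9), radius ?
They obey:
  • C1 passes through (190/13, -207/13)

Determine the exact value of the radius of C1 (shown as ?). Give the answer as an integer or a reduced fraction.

1. [C1∋P]  r_C1² − 324 = 0  ⇒  r_C1 = 18 (r>0 drops 1)

18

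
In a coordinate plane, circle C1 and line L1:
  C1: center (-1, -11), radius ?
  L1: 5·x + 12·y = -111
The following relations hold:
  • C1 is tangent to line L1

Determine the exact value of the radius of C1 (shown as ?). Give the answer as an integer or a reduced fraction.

1. [C1‖L1]  r_C1² − 4 = 0  ⇒  r_C1 = 2 (r>0 drops 1)

2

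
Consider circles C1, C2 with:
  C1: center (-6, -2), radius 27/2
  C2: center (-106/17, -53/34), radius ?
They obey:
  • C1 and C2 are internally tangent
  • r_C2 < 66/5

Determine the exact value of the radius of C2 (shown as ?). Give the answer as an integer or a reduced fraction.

13

1. [int C1,C2]  r_C2² − 27r_C2 + 182 = 0  ⇒  r_C2 = 13 or 14
2. given r_C2 < 66/5: keep 13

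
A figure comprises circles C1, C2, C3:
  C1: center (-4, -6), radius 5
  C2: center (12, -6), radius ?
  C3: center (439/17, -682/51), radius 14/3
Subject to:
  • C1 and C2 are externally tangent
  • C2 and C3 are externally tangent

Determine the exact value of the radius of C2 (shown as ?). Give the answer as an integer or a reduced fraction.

1. [ext C1·C2]  r_C2² + 10r_C2 − 231 = 0  ⇒  r_C2 = 11 (r>0 drops 1)
2. [ext C2·C3]  r_C2² + (28/3)r_C2 − 671/3 = 0  ⇒  r_C2 = 11 (r>0 drops 1)

11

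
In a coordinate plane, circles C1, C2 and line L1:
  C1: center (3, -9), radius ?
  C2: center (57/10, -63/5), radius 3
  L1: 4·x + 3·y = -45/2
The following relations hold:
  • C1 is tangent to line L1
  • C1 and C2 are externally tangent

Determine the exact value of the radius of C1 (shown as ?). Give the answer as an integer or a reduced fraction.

3/2

1. [C1‖L1]  r_C1² − 9/4 = 0  ⇒  r_C1 = 3/2 (r>0 drops 1)
2. [ext C1·C2]  r_C1² + 6r_C1 − 45/4 = 0  ⇒  r_C1 = 3/2 (r>0 drops 1)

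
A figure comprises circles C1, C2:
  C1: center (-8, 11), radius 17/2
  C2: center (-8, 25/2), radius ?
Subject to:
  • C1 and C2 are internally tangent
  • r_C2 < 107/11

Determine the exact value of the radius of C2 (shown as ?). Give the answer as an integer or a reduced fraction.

7

1. [int C1,C2]  r_C2² − 17r_C2 + 70 = 0  ⇒  r_C2 = 7 or 10
2. given r_C2 < 107/11: keep 7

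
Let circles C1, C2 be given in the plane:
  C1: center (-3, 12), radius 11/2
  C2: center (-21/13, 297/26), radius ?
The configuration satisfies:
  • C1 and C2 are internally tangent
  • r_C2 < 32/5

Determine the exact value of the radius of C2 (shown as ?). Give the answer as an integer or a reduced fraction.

4

1. [int C1,C2]  r_C2² − 11r_C2 + 28 = 0  ⇒  r_C2 = 4 or 7
2. given r_C2 < 32/5: keep 4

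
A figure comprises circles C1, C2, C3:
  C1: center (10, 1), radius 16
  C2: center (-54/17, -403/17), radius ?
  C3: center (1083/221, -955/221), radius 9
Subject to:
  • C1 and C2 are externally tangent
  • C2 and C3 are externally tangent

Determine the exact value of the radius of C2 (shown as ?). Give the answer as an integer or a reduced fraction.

1. [ext C1·C2]  r_C2² + 32r_C2 − 528 = 0  ⇒  r_C2 = 12 (r>0 drops 1)
2. [ext C2·C3]  r_C2² + 18r_C2 − 360 = 0  ⇒  r_C2 = 12 (r>0 drops 1)

12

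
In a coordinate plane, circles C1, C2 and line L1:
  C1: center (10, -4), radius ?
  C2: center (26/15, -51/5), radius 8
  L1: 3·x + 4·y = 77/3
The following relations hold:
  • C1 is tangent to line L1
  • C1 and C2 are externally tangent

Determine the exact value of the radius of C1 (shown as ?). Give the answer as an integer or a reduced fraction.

7/3

1. [C1‖L1]  r_C1² − 49/9 = 0  ⇒  r_C1 = 7/3 (r>0 drops 1)
2. [ext C1·C2]  r_C1² + 16r_C1 − 385/9 = 0  ⇒  r_C1 = 7/3 (r>0 drops 1)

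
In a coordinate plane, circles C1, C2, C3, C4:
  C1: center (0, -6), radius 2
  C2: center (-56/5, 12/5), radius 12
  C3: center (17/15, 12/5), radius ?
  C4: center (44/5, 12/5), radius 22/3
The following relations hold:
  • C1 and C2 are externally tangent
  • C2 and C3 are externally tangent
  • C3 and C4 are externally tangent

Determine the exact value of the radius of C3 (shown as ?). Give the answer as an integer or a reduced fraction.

1. [ext C2·C3]  r_C3² + 24r_C3 − 73/9 = 0  ⇒  r_C3 = 1/3 (r>0 drops 1)
2. [ext C3·C4]  r_C3² + (44/3)r_C3 − 5 = 0  ⇒  r_C3 = 1/3 (r>0 drops 1)

1/3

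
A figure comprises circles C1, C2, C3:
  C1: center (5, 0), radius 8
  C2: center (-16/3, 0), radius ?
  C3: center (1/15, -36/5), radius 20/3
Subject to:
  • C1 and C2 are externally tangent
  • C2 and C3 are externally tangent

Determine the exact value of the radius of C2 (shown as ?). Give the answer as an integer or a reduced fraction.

7/3

1. [ext C1·C2]  r_C2² + 16r_C2 − 385/9 = 0  ⇒  r_C2 = 7/3 (r>0 drops 1)
2. [ext C2·C3]  r_C2² + (40/3)r_C2 − 329/9 = 0  ⇒  r_C2 = 7/3 (r>0 drops 1)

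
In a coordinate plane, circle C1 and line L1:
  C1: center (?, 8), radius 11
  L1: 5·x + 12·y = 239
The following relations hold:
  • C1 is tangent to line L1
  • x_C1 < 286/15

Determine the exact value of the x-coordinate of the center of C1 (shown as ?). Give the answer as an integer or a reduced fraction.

0

1. [C1‖L1]  x_C1² − (286/5)x_C1 = 0  ⇒  x_C1 = 0 or 286/5
2. given x_C1 < 286/15: keep 0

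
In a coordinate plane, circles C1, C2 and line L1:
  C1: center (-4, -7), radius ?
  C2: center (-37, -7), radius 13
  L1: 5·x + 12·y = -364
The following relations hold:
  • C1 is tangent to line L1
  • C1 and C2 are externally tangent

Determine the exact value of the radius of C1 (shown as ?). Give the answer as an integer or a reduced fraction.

20

1. [C1‖L1]  r_C1² − 400 = 0  ⇒  r_C1 = 20 (r>0 drops 1)
2. [ext C1·C2]  r_C1² + 26r_C1 − 920 = 0  ⇒  r_C1 = 20 (r>0 drops 1)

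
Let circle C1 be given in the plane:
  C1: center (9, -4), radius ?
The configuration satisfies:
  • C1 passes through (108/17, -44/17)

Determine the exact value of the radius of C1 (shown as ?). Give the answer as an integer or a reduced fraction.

1. [C1∋P]  r_C1² − 9 = 0  ⇒  r_C1 = 3 (r>0 drops 1)

3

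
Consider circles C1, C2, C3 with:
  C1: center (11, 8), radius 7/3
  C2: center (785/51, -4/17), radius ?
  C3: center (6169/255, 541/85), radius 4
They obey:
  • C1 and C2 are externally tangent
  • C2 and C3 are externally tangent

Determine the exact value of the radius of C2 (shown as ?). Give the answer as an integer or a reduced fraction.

1. [ext C1·C2]  r_C2² + (14/3)r_C2 − 245/3 = 0  ⇒  r_C2 = 7 (r>0 drops 1)
2. [ext C2·C3]  r_C2² + 8r_C2 − 105 = 0  ⇒  r_C2 = 7 (r>0 drops 1)

7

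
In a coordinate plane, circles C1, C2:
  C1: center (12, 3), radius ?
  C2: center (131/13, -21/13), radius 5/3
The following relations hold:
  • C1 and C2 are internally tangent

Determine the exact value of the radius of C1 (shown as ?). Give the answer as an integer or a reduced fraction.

20/3

1. [int C1,C2]  r_C1² − (10/3)r_C1 − 200/9 = 0  ⇒  r_C1 = 20/3 (r>0 drops 1)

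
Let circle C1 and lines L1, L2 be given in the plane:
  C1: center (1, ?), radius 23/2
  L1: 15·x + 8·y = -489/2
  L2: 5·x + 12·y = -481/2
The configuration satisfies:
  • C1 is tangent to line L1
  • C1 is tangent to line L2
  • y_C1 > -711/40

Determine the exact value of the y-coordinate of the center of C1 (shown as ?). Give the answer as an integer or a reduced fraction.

-8

1. [C1‖L1]  y_C1² + (519/8)y_C1 + 455 = 0  ⇒  y_C1 = -455/8 or -8
2. [C1‖L2]  y_C1² + (491/12)y_C1 + 790/3 = 0  ⇒  y_C1 = -395/12 or -8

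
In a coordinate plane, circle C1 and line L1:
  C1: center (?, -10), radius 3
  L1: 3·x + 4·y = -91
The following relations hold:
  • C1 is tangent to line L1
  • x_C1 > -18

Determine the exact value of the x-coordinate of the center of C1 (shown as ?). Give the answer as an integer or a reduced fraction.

-12

1. [C1‖L1]  x_C1² + 34x_C1 + 264 = 0  ⇒  x_C1 = -22 or -12
2. given x_C1 > -18: keep -12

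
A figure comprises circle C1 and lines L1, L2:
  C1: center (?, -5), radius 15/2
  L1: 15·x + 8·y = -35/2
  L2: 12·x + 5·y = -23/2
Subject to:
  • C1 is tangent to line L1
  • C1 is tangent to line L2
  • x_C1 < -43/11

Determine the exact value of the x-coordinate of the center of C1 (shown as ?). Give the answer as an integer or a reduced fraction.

-7

1. [C1‖L1]  x_C1² − 3x_C1 − 70 = 0  ⇒  x_C1 = -7 or 10
2. [C1‖L2]  x_C1² − (9/4)x_C1 − 259/4 = 0  ⇒  x_C1 = -7 or 37/4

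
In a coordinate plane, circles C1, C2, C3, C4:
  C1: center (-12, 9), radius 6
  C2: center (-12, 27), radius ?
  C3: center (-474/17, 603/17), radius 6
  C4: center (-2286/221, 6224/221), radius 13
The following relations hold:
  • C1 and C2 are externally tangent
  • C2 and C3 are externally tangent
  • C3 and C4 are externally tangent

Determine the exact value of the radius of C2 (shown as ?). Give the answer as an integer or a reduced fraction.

1. [ext C1·C2]  r_C2² + 12r_C2 − 288 = 0  ⇒  r_C2 = 12 (r>0 drops 1)
2. [ext C2·C3]  r_C2² + 12r_C2 − 288 = 0  ⇒  r_C2 = 12 (r>0 drops 1)

12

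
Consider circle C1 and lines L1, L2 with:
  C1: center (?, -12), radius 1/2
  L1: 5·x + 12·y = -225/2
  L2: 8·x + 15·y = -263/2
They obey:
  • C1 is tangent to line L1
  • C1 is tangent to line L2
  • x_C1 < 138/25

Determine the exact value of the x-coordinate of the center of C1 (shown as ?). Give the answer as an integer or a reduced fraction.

1. [C1‖L1]  x_C1² − (63/5)x_C1 + 38 = 0  ⇒  x_C1 = 5 or 38/5
2. [C1‖L2]  x_C1² − (97/8)x_C1 + 285/8 = 0  ⇒  x_C1 = 5 or 57/8

5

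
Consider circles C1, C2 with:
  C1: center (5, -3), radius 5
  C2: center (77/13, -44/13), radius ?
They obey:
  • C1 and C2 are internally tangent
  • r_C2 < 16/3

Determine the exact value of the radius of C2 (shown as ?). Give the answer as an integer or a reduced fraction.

4

1. [int C1,C2]  r_C2² − 10r_C2 + 24 = 0  ⇒  r_C2 = 4 or 6
2. given r_C2 < 16/3: keep 4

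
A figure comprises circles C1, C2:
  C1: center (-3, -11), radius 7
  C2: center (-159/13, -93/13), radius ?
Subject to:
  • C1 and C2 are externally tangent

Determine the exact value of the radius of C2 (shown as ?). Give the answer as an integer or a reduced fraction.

3

1. [ext C1·C2]  r_C2² + 14r_C2 − 51 = 0  ⇒  r_C2 = 3 (r>0 drops 1)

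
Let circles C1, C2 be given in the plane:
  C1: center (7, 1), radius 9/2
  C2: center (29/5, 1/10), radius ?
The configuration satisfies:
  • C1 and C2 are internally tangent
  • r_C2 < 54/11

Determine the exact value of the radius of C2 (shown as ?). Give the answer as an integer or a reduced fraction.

3

1. [int C1,C2]  r_C2² − 9r_C2 + 18 = 0  ⇒  r_C2 = 3 or 6
2. given r_C2 < 54/11: keep 3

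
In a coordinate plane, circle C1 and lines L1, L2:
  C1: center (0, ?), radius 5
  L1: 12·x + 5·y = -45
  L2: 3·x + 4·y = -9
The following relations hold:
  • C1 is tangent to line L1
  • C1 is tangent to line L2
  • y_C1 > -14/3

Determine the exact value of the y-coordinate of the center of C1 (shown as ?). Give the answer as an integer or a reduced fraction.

4

1. [C1‖L1]  y_C1² + 18y_C1 − 88 = 0  ⇒  y_C1 = -22 or 4
2. [C1‖L2]  y_C1² + (9/2)y_C1 − 34 = 0  ⇒  y_C1 = -17/2 or 4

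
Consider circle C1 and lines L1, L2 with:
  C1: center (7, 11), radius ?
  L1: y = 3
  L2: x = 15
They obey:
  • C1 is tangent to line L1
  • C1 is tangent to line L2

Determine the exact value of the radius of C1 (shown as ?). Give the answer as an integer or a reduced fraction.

1. [C1‖L1]  r_C1² − 64 = 0  ⇒  r_C1 = 8 (r>0 drops 1)
2. [C1‖L2]  r_C1² − 64 = 0  ⇒  r_C1 = 8 (r>0 drops 1)

8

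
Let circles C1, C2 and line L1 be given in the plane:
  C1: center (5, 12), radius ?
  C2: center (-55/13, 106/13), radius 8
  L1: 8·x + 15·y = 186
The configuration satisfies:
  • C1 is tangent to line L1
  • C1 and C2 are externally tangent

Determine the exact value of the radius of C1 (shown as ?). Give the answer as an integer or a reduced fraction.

2

1. [C1‖L1]  r_C1² − 4 = 0  ⇒  r_C1 = 2 (r>0 drops 1)
2. [ext C1·C2]  r_C1² + 16r_C1 − 36 = 0  ⇒  r_C1 = 2 (r>0 drops 1)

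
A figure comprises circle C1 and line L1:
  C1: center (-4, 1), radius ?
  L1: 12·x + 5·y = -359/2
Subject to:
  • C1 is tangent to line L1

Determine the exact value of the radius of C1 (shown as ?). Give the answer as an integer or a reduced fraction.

1. [C1‖L1]  r_C1² − 441/4 = 0  ⇒  r_C1 = 21/2 (r>0 drops 1)

21/2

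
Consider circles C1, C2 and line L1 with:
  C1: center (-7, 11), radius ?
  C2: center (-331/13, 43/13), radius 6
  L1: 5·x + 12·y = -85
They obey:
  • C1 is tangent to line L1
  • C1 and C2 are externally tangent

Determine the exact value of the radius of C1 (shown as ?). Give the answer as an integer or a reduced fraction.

14

1. [C1‖L1]  r_C1² − 196 = 0  ⇒  r_C1 = 14 (r>0 drops 1)
2. [ext C1·C2]  r_C1² + 12r_C1 − 364 = 0  ⇒  r_C1 = 14 (r>0 drops 1)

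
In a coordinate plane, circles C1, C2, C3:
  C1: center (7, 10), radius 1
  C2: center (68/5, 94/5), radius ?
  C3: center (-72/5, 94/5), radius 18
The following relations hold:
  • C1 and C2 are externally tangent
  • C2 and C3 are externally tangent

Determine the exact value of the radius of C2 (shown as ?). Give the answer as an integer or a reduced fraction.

1. [ext C1·C2]  r_C2² + 2r_C2 − 120 = 0  ⇒  r_C2 = 10 (r>0 drops 1)
2. [ext C2·C3]  r_C2² + 36r_C2 − 460 = 0  ⇒  r_C2 = 10 (r>0 drops 1)

10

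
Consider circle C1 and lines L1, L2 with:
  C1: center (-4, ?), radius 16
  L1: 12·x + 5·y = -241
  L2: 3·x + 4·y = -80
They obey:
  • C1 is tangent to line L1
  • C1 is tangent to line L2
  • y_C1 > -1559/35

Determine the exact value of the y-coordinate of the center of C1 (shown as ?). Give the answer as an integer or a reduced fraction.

1. [C1‖L1]  y_C1² + (386/5)y_C1 − 1203/5 = 0  ⇒  y_C1 = -401/5 or 3
2. [C1‖L2]  y_C1² + 34y_C1 − 111 = 0  ⇒  y_C1 = -37 or 3

3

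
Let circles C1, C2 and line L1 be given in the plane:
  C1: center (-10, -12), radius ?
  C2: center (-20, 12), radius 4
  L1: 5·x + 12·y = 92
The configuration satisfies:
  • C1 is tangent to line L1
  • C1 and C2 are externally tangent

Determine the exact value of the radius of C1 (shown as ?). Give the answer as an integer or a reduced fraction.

1. [C1‖L1]  r_C1² − 484 = 0  ⇒  r_C1 = 22 (r>0 drops 1)
2. [ext C1·C2]  r_C1² + 8r_C1 − 660 = 0  ⇒  r_C1 = 22 (r>0 drops 1)

22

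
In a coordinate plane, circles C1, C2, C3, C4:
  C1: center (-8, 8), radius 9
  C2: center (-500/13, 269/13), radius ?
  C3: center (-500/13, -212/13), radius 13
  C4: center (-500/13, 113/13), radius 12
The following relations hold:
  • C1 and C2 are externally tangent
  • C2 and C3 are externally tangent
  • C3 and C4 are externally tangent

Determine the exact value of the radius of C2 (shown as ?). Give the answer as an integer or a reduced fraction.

1. [ext C1·C2]  r_C2² + 18r_C2 − 1008 = 0  ⇒  r_C2 = 24 (r>0 drops 1)
2. [ext C2·C3]  r_C2² + 26r_C2 − 1200 = 0  ⇒  r_C2 = 24 (r>0 drops 1)

24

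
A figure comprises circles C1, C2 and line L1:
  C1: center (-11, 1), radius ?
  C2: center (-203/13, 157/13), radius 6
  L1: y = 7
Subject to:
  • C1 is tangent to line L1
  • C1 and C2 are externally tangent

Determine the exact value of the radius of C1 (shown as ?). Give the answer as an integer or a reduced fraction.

6

1. [C1‖L1]  r_C1² − 36 = 0  ⇒  r_C1 = 6 (r>0 drops 1)
2. [ext C1·C2]  r_C1² + 12r_C1 − 108 = 0  ⇒  r_C1 = 6 (r>0 drops 1)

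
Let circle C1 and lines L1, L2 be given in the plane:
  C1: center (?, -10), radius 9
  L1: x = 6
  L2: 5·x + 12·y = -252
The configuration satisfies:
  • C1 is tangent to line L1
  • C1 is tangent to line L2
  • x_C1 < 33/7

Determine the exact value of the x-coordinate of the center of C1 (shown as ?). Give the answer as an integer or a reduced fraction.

-3

1. [C1‖L1]  x_C1² − 12x_C1 − 45 = 0  ⇒  x_C1 = -3 or 15
2. [C1‖L2]  x_C1² + (264/5)x_C1 + 747/5 = 0  ⇒  x_C1 = -249/5 or -3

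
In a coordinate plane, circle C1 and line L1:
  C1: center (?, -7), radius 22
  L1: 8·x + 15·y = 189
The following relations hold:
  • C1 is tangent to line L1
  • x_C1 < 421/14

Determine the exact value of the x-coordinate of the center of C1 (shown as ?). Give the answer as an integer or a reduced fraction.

1. [C1‖L1]  x_C1² − (147/2)x_C1 − 835 = 0  ⇒  x_C1 = -10 or 167/2
2. given x_C1 < 421/14: keep -10

-10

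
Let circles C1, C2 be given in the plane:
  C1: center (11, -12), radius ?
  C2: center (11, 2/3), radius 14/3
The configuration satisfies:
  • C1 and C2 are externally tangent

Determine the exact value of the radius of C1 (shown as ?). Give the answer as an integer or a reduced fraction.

1. [ext C1·C2]  r_C1² + (28/3)r_C1 − 416/3 = 0  ⇒  r_C1 = 8 (r>0 drops 1)

8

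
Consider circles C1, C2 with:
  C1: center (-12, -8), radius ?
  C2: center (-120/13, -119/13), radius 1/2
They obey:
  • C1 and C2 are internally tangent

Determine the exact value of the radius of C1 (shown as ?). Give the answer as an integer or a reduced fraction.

1. [int C1,C2]  r_C1² − 1r_C1 − 35/4 = 0  ⇒  r_C1 = 7/2 (r>0 drops 1)

7/2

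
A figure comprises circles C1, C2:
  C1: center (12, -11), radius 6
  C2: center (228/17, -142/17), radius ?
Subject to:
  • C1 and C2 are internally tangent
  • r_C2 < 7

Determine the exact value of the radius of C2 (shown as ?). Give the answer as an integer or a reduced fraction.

3

1. [int C1,C2]  r_C2² − 12r_C2 + 27 = 0  ⇒  r_C2 = 3 or 9
2. given r_C2 < 7: keep 3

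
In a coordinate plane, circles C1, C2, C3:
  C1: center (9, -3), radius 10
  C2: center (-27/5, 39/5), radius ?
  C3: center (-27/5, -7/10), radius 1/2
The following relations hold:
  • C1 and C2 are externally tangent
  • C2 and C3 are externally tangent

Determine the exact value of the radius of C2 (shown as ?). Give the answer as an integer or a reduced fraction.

1. [ext C1·C2]  r_C2² + 20r_C2 − 224 = 0  ⇒  r_C2 = 8 (r>0 drops 1)
2. [ext C2·C3]  r_C2² + 1r_C2 − 72 = 0  ⇒  r_C2 = 8 (r>0 drops 1)

8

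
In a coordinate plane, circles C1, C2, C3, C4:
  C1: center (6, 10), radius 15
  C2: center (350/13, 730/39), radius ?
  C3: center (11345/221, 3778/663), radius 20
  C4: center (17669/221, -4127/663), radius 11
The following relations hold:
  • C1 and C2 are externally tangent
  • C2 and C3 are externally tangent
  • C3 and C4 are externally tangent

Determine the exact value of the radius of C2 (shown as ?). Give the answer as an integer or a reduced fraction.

1. [ext C1·C2]  r_C2² + 30r_C2 − 2599/9 = 0  ⇒  r_C2 = 23/3 (r>0 drops 1)
2. [ext C2·C3]  r_C2² + 40r_C2 − 3289/9 = 0  ⇒  r_C2 = 23/3 (r>0 drops 1)

23/3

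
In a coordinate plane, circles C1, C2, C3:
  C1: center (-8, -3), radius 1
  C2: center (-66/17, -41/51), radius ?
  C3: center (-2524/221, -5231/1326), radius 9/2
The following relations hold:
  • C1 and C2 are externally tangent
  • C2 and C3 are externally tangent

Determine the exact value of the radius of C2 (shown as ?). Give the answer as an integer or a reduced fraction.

11/3

1. [ext C1·C2]  r_C2² + 2r_C2 − 187/9 = 0  ⇒  r_C2 = 11/3 (r>0 drops 1)
2. [ext C2·C3]  r_C2² + 9r_C2 − 418/9 = 0  ⇒  r_C2 = 11/3 (r>0 drops 1)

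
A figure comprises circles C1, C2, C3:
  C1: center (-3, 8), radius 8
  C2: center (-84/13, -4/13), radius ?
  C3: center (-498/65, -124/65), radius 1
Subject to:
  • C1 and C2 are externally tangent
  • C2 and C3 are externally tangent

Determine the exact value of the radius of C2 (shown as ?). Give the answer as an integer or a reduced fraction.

1

1. [ext C1·C2]  r_C2² + 16r_C2 − 17 = 0  ⇒  r_C2 = 1 (r>0 drops 1)
2. [ext C2·C3]  r_C2² + 2r_C2 − 3 = 0  ⇒  r_C2 = 1 (r>0 drops 1)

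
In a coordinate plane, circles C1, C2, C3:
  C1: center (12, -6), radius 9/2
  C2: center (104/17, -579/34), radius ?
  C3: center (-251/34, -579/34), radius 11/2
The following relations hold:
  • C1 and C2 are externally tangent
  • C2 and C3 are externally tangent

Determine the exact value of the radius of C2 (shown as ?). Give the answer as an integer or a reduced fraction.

1. [ext C1·C2]  r_C2² + 9r_C2 − 136 = 0  ⇒  r_C2 = 8 (r>0 drops 1)
2. [ext C2·C3]  r_C2² + 11r_C2 − 152 = 0  ⇒  r_C2 = 8 (r>0 drops 1)

8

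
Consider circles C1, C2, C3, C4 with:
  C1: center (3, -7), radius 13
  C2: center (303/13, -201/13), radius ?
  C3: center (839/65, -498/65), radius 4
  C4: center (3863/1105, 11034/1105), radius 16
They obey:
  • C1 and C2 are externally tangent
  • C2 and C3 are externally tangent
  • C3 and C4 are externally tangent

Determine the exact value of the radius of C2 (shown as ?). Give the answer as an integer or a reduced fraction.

1. [ext C1·C2]  r_C2² + 26r_C2 − 315 = 0  ⇒  r_C2 = 9 (r>0 drops 1)
2. [ext C2·C3]  r_C2² + 8r_C2 − 153 = 0  ⇒  r_C2 = 9 (r>0 drops 1)

9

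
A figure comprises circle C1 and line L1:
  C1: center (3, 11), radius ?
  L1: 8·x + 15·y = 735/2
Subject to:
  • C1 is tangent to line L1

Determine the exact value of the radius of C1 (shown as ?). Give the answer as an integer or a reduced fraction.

1. [C1‖L1]  r_C1² − 441/4 = 0  ⇒  r_C1 = 21/2 (r>0 drops 1)

21/2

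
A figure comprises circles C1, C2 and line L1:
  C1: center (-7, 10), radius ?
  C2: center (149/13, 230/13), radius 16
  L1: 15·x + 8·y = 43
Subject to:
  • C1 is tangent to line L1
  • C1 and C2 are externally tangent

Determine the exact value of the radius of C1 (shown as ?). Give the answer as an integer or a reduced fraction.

1. [C1‖L1]  r_C1² − 16 = 0  ⇒  r_C1 = 4 (r>0 drops 1)
2. [ext C1·C2]  r_C1² + 32r_C1 − 144 = 0  ⇒  r_C1 = 4 (r>0 drops 1)

4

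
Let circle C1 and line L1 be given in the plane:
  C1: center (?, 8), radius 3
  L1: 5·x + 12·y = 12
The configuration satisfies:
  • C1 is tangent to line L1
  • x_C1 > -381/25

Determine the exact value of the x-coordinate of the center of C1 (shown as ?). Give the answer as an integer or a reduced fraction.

-9

1. [C1‖L1]  x_C1² + (168/5)x_C1 + 1107/5 = 0  ⇒  x_C1 = -123/5 or -9
2. given x_C1 > -381/25: keep -9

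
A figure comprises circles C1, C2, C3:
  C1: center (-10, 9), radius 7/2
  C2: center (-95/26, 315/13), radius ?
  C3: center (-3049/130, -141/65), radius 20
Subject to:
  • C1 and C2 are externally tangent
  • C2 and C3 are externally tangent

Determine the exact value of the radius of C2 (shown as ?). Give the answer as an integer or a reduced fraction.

1. [ext C1·C2]  r_C2² + 7r_C2 − 260 = 0  ⇒  r_C2 = 13 (r>0 drops 1)
2. [ext C2·C3]  r_C2² + 40r_C2 − 689 = 0  ⇒  r_C2 = 13 (r>0 drops 1)

13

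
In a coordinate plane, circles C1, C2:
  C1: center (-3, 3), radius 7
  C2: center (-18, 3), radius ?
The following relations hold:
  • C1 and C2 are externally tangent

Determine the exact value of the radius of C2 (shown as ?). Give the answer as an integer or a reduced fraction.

1. [ext C1·C2]  r_C2² + 14r_C2 − 176 = 0  ⇒  r_C2 = 8 (r>0 drops 1)

8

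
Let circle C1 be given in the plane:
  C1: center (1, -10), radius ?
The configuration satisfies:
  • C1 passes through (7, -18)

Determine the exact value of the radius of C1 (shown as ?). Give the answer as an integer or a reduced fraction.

10

1. [C1∋P]  r_C1² − 100 = 0  ⇒  r_C1 = 10 (r>0 drops 1)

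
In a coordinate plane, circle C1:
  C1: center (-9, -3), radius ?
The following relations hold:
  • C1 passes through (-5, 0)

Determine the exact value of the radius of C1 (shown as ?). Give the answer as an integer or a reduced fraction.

5

1. [C1∋P]  r_C1² − 25 = 0  ⇒  r_C1 = 5 (r>0 drops 1)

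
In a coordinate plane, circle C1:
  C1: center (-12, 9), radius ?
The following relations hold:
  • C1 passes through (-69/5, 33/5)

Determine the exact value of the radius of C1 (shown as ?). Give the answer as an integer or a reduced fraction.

3

1. [C1∋P]  r_C1² − 9 = 0  ⇒  r_C1 = 3 (r>0 drops 1)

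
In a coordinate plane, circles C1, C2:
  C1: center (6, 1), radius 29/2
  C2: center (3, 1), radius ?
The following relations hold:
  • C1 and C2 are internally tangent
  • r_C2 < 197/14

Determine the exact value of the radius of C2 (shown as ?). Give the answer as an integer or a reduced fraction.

23/2

1. [int C1,C2]  r_C2² − 29r_C2 + 805/4 = 0  ⇒  r_C2 = 23/2 or 35/2
2. given r_C2 < 197/14: keep 23/2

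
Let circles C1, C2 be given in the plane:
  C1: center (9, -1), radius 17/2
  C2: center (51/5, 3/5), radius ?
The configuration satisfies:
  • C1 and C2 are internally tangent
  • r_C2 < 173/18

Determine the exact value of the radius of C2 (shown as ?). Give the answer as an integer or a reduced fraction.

1. [int C1,C2]  r_C2² − 17r_C2 + 273/4 = 0  ⇒  r_C2 = 13/2 or 21/2
2. given r_C2 < 173/18: keep 13/2

13/2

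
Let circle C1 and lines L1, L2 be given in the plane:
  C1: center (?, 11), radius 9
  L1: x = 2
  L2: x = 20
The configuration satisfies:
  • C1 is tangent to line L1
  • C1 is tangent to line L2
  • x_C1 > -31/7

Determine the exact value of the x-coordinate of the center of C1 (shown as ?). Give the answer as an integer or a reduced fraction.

1. [C1‖L1]  x_C1² − 4x_C1 − 77 = 0  ⇒  x_C1 = -7 or 11
2. [C1‖L2]  x_C1² − 40x_C1 + 319 = 0  ⇒  x_C1 = 11 or 29

11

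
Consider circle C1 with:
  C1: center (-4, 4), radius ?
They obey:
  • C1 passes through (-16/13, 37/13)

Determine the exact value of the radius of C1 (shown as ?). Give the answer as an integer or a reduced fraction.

1. [C1∋P]  r_C1² − 9 = 0  ⇒  r_C1 = 3 (r>0 drops 1)

3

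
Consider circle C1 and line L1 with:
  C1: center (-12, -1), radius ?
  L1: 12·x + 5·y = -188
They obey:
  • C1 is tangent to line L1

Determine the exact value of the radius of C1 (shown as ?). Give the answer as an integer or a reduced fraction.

3

1. [C1‖L1]  r_C1² − 9 = 0  ⇒  r_C1 = 3 (r>0 drops 1)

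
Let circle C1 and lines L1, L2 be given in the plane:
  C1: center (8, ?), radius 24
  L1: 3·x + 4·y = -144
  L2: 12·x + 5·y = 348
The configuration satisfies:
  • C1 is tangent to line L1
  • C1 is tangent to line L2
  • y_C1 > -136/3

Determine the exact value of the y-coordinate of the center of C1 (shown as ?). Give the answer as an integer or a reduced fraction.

-12

1. [C1‖L1]  y_C1² + 84y_C1 + 864 = 0  ⇒  y_C1 = -72 or -12
2. [C1‖L2]  y_C1² − (504/5)y_C1 − 6768/5 = 0  ⇒  y_C1 = -12 or 564/5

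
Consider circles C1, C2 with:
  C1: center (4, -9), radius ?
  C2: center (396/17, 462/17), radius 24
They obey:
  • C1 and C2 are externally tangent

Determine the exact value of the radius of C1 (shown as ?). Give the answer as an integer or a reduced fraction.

1. [ext C1·C2]  r_C1² + 48r_C1 − 1105 = 0  ⇒  r_C1 = 17 (r>0 drops 1)

17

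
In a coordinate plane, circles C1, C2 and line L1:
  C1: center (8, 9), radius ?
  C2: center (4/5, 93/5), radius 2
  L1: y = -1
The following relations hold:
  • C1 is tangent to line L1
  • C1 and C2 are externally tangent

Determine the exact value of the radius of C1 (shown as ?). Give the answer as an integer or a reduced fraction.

1. [C1‖L1]  r_C1² − 100 = 0  ⇒  r_C1 = 10 (r>0 drops 1)
2. [ext C1·C2]  r_C1² + 4r_C1 − 140 = 0  ⇒  r_C1 = 10 (r>0 drops 1)

10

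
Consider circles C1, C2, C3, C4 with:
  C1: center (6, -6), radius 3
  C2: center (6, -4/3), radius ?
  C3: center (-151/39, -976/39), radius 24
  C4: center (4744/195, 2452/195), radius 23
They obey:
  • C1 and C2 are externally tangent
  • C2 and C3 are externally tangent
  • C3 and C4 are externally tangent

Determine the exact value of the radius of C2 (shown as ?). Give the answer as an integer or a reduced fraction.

1. [ext C1·C2]  r_C2² + 6r_C2 − 115/9 = 0  ⇒  r_C2 = 5/3 (r>0 drops 1)
2. [ext C2·C3]  r_C2² + 48r_C2 − 745/9 = 0  ⇒  r_C2 = 5/3 (r>0 drops 1)

5/3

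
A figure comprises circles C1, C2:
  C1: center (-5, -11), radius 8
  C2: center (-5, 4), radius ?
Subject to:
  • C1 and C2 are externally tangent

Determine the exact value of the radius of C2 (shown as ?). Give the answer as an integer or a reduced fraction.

7

1. [ext C1·C2]  r_C2² + 16r_C2 − 161 = 0  ⇒  r_C2 = 7 (r>0 drops 1)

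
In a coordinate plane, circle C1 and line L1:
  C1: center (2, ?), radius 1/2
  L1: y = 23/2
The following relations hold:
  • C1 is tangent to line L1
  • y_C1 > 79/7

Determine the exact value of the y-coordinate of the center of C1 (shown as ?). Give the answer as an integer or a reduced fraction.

12

1. [C1‖L1]  y_C1² − 23y_C1 + 132 = 0  ⇒  y_C1 = 11 or 12
2. given y_C1 > 79/7: keep 12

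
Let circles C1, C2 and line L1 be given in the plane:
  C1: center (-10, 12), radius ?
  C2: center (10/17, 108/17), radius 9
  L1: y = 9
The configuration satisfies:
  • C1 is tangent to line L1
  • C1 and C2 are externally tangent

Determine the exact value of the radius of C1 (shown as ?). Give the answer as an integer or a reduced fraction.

3

1. [C1‖L1]  r_C1² − 9 = 0  ⇒  r_C1 = 3 (r>0 drops 1)
2. [ext C1·C2]  r_C1² + 18r_C1 − 63 = 0  ⇒  r_C1 = 3 (r>0 drops 1)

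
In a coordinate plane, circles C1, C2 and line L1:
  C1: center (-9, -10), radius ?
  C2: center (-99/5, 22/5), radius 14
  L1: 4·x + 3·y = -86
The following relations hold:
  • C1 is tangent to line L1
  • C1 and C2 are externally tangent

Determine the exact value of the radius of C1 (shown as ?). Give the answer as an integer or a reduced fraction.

1. [C1‖L1]  r_C1² − 16 = 0  ⇒  r_C1 = 4 (r>0 drops 1)
2. [ext C1·C2]  r_C1² + 28r_C1 − 128 = 0  ⇒  r_C1 = 4 (r>0 drops 1)

4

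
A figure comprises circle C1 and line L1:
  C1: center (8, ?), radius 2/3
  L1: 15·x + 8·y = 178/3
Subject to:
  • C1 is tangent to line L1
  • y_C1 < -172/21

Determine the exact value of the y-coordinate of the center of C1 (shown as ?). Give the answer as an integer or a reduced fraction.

-9

1. [C1‖L1]  y_C1² + (91/6)y_C1 + 111/2 = 0  ⇒  y_C1 = -9 or -37/6
2. given y_C1 < -172/21: keep -9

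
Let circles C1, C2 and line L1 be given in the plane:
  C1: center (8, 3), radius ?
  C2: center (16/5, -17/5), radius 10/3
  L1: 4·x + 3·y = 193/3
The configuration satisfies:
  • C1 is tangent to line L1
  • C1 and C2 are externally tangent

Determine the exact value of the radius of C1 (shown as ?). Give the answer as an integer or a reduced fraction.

1. [C1‖L1]  r_C1² − 196/9 = 0  ⇒  r_C1 = 14/3 (r>0 drops 1)
2. [ext C1·C2]  r_C1² + (20/3)r_C1 − 476/9 = 0  ⇒  r_C1 = 14/3 (r>0 drops 1)

14/3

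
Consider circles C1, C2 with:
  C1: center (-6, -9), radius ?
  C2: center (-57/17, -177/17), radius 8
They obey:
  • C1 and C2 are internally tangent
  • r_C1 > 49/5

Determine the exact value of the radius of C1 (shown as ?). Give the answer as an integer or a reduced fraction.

11

1. [int C1,C2]  r_C1² − 16r_C1 + 55 = 0  ⇒  r_C1 = 5 or 11
2. given r_C1 > 49/5: keep 11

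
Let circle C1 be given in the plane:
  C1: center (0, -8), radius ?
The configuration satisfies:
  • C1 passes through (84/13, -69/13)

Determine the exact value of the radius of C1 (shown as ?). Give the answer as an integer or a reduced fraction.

1. [C1∋P]  r_C1² − 49 = 0  ⇒  r_C1 = 7 (r>0 drops 1)

7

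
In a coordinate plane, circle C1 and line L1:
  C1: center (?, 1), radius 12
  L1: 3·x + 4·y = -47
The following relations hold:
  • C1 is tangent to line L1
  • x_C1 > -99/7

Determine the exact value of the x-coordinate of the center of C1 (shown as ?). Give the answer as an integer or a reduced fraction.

3

1. [C1‖L1]  x_C1² + 34x_C1 − 111 = 0  ⇒  x_C1 = -37 or 3
2. given x_C1 > -99/7: keep 3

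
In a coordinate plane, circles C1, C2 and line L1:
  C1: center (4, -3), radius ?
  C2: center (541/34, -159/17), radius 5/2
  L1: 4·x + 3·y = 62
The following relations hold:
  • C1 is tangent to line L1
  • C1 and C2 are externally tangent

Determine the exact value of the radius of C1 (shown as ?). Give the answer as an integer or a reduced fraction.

11

1. [C1‖L1]  r_C1² − 121 = 0  ⇒  r_C1 = 11 (r>0 drops 1)
2. [ext C1·C2]  r_C1² + 5r_C1 − 176 = 0  ⇒  r_C1 = 11 (r>0 drops 1)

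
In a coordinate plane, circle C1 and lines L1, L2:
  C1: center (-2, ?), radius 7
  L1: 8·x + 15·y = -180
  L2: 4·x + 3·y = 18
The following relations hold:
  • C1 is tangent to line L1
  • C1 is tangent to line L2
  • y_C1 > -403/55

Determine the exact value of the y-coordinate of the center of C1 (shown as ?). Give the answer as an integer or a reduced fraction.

-3

1. [C1‖L1]  y_C1² + (328/15)y_C1 + 283/5 = 0  ⇒  y_C1 = -283/15 or -3
2. [C1‖L2]  y_C1² − (52/3)y_C1 − 61 = 0  ⇒  y_C1 = -3 or 61/3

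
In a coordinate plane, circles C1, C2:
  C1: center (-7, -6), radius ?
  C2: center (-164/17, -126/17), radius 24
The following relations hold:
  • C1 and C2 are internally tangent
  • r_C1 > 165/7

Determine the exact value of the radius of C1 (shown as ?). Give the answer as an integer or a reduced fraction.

27

1. [int C1,C2]  r_C1² − 48r_C1 + 567 = 0  ⇒  r_C1 = 21 or 27
2. given r_C1 > 165/7: keep 27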